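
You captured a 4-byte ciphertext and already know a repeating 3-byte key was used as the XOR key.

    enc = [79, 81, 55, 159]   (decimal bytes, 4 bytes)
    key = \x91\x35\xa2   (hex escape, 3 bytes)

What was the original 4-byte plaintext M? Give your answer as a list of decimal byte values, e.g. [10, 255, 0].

[222, 100, 149, 14]

The 3-byte key repeats, so the effective keystream is 91 35 a2 91.
byte 0: 4f XOR 91 = de
byte 1: 51 XOR 35 = 64
byte 2: 37 XOR a2 = 95
byte 3: 9f XOR 91 = 0e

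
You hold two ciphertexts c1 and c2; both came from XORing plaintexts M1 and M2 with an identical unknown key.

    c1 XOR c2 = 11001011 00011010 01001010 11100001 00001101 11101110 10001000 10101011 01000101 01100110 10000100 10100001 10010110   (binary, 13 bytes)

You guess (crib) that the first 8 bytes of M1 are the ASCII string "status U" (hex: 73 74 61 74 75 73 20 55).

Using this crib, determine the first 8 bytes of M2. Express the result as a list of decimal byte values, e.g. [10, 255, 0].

Since c1 ⊕ c2 = M1 ⊕ M2, XORing with the guessed M1 bytes yields the corresponding M2 bytes: M2 = (c1 ⊕ c2) ⊕ M1.
203 ⊕ 115 = 184
 26 ⊕ 116 = 110
 74 ⊕  97 =  43
225 ⊕ 116 = 149
 13 ⊕ 117 = 120
238 ⊕ 115 = 157
136 ⊕  32 = 168
171 ⊕  85 = 254

[184, 110, 43, 149, 120, 157, 168, 254]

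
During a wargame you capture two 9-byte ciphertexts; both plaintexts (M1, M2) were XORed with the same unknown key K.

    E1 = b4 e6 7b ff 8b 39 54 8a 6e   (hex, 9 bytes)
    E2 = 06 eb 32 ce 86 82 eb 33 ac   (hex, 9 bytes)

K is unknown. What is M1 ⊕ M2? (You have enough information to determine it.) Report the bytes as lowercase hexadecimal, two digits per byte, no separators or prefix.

b20d49310dbbbfb9c2

E1 ⊕ E2 = (M1 ⊕ K) ⊕ (M2 ⊕ K) = M1 ⊕ M2 — the shared key cancels under XOR.
byte 0: b4 XOR 06 = b2
byte 1: e6 XOR eb = 0d
byte 2: 7b XOR 32 = 49
byte 3: ff XOR ce = 31
byte 4: 8b XOR 86 = 0d
byte 5: 39 XOR 82 = bb
byte 6: 54 XOR eb = bf
byte 7: 8a XOR 33 = b9
byte 8: 6e XOR ac = c2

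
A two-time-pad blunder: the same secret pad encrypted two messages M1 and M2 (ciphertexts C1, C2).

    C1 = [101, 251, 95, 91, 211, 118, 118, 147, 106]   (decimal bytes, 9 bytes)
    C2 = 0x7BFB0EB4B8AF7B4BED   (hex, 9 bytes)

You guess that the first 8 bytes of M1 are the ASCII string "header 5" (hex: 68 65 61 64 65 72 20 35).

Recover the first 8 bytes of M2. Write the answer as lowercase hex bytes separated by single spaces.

76 65 30 8b 0e ab 2d ed

First, C1 ⊕ C2 = (M1 ⊕ K) ⊕ (M2 ⊕ K) = M1 ⊕ M2, so the key drops out. Then M2 = (M1 ⊕ M2) ⊕ M1 over the first 8 bytes.
byte 0: (65 ^ 7b) ^ 68 = 1e ^ 68 = 76
byte 1: (fb ^ fb) ^ 65 = 00 ^ 65 = 65
byte 2: (5f ^ 0e) ^ 61 = 51 ^ 61 = 30
byte 3: (5b ^ b4) ^ 64 = ef ^ 64 = 8b
byte 4: (d3 ^ b8) ^ 65 = 6b ^ 65 = 0e
byte 5: (76 ^ af) ^ 72 = d9 ^ 72 = ab
byte 6: (76 ^ 7b) ^ 20 = 0d ^ 20 = 2d
byte 7: (93 ^ 4b) ^ 35 = d8 ^ 35 = ed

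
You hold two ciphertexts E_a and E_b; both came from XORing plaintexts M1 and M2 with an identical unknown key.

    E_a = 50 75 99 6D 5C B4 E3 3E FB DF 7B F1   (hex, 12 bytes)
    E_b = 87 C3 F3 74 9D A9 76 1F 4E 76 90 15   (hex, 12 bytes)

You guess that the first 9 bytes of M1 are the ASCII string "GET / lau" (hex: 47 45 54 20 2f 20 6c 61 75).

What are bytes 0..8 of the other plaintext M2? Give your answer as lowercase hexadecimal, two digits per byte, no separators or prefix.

First, E_a ⊕ E_b = (M1 ⊕ K) ⊕ (M2 ⊕ K) = M1 ⊕ M2, so the key drops out. Then M2 = (M1 ⊕ M2) ⊕ M1 over the first 9 bytes.
byte 0: (50 xor 87) xor 47 = d7 xor 47 = 90
byte 1: (75 xor c3) xor 45 = b6 xor 45 = f3
byte 2: (99 xor f3) xor 54 = 6a xor 54 = 3e
byte 3: (6d xor 74) xor 20 = 19 xor 20 = 39
byte 4: (5c xor 9d) xor 2f = c1 xor 2f = ee
byte 5: (b4 xor a9) xor 20 = 1d xor 20 = 3d
byte 6: (e3 xor 76) xor 6c = 95 xor 6c = f9
byte 7: (3e xor 1f) xor 61 = 21 xor 61 = 40
byte 8: (fb xor 4e) xor 75 = b5 xor 75 = c0

90f33e39ee3df940c0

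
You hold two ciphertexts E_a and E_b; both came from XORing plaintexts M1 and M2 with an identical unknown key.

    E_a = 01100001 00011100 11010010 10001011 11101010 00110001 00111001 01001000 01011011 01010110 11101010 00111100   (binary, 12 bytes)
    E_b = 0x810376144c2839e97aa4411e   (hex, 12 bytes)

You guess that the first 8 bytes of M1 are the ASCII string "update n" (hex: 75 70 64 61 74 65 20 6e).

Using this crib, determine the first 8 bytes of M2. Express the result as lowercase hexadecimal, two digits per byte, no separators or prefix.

First, E_a ⊕ E_b = (M1 ⊕ K) ⊕ (M2 ⊕ K) = M1 ⊕ M2, so the key drops out. Then M2 = (M1 ⊕ M2) ⊕ M1 over the first 8 bytes.
byte 0: (61 ^ 81) ^ 75 = e0 ^ 75 = 95
byte 1: (1c ^ 03) ^ 70 = 1f ^ 70 = 6f
byte 2: (d2 ^ 76) ^ 64 = a4 ^ 64 = c0
byte 3: (8b ^ 14) ^ 61 = 9f ^ 61 = fe
byte 4: (ea ^ 4c) ^ 74 = a6 ^ 74 = d2
byte 5: (31 ^ 28) ^ 65 = 19 ^ 65 = 7c
byte 6: (39 ^ 39) ^ 20 = 00 ^ 20 = 20
byte 7: (48 ^ e9) ^ 6e = a1 ^ 6e = cf

956fc0fed27c20cf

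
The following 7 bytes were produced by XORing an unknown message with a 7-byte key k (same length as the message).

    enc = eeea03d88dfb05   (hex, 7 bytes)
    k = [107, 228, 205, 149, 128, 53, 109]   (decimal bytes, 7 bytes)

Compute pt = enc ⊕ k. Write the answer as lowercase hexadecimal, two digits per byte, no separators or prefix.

850ece4d0dce68

ee xor 6b = 85
ea xor e4 = 0e
03 xor cd = ce
d8 xor 95 = 4d
8d xor 80 = 0d
fb xor 35 = ce
05 xor 6d = 68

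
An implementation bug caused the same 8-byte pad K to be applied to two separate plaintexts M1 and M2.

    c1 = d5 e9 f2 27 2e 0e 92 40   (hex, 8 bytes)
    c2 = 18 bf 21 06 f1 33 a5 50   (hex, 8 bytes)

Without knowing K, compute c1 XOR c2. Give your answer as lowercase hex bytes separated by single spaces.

c1 ⊕ c2 = (M1 ⊕ K) ⊕ (M2 ⊕ K) = M1 ⊕ M2 — the shared key cancels under XOR.
d5 xor 18 = cd
e9 xor bf = 56
f2 xor 21 = d3
27 xor 06 = 21
2e xor f1 = df
0e xor 33 = 3d
92 xor a5 = 37
40 xor 50 = 10

cd 56 d3 21 df 3d 37 10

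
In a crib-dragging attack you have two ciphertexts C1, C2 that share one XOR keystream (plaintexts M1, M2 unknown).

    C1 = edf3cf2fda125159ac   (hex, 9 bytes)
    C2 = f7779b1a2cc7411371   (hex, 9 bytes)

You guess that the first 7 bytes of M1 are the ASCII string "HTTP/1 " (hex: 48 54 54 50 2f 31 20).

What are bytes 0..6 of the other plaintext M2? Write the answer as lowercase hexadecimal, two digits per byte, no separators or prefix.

First, C1 ⊕ C2 = (M1 ⊕ K) ⊕ (M2 ⊕ K) = M1 ⊕ M2, so the key drops out. Then M2 = (M1 ⊕ M2) ⊕ M1 over the first 7 bytes.
byte 0: (ed ⊕ f7) ⊕ 48 = 1a ⊕ 48 = 52
byte 1: (f3 ⊕ 77) ⊕ 54 = 84 ⊕ 54 = d0
byte 2: (cf ⊕ 9b) ⊕ 54 = 54 ⊕ 54 = 00
byte 3: (2f ⊕ 1a) ⊕ 50 = 35 ⊕ 50 = 65
byte 4: (da ⊕ 2c) ⊕ 2f = f6 ⊕ 2f = d9
byte 5: (12 ⊕ c7) ⊕ 31 = d5 ⊕ 31 = e4
byte 6: (51 ⊕ 41) ⊕ 20 = 10 ⊕ 20 = 30

52d00065d9e430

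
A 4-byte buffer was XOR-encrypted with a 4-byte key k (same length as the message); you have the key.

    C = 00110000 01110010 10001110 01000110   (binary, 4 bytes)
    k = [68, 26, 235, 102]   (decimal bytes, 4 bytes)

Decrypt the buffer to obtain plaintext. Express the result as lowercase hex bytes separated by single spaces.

XOR is its own inverse, so applying the key byte-wise gives the result directly.
byte 0: 00110000 ^ 01000100 = 01110100
byte 1: 01110010 ^ 00011010 = 01101000
byte 2: 10001110 ^ 11101011 = 01100101
byte 3: 01000110 ^ 01100110 = 00100000

74 68 65 20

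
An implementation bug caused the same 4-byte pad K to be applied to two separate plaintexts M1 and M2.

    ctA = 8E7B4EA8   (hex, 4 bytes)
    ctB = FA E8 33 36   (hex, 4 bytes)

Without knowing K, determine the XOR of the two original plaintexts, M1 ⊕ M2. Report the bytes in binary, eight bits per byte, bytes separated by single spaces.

ctA ⊕ ctB = (M1 ⊕ K) ⊕ (M2 ⊕ K) = M1 ⊕ M2 — the shared key cancels under XOR.
8e ⊕ fa = 74
7b ⊕ e8 = 93
4e ⊕ 33 = 7d
a8 ⊕ 36 = 9e

01110100 10010011 01111101 10011110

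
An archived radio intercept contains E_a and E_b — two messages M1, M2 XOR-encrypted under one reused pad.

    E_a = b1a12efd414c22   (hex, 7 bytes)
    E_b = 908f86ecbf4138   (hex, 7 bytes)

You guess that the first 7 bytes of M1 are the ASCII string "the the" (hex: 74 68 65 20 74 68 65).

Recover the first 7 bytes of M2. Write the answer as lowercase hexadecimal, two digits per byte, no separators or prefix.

5546cd318a657f

First, E_a ⊕ E_b = (M1 ⊕ K) ⊕ (M2 ⊕ K) = M1 ⊕ M2, so the key drops out. Then M2 = (M1 ⊕ M2) ⊕ M1 over the first 7 bytes.
byte 0: (b1 ⊕ 90) ⊕ 74 = 21 ⊕ 74 = 55
byte 1: (a1 ⊕ 8f) ⊕ 68 = 2e ⊕ 68 = 46
byte 2: (2e ⊕ 86) ⊕ 65 = a8 ⊕ 65 = cd
byte 3: (fd ⊕ ec) ⊕ 20 = 11 ⊕ 20 = 31
byte 4: (41 ⊕ bf) ⊕ 74 = fe ⊕ 74 = 8a
byte 5: (4c ⊕ 41) ⊕ 68 = 0d ⊕ 68 = 65
byte 6: (22 ⊕ 38) ⊕ 65 = 1a ⊕ 65 = 7f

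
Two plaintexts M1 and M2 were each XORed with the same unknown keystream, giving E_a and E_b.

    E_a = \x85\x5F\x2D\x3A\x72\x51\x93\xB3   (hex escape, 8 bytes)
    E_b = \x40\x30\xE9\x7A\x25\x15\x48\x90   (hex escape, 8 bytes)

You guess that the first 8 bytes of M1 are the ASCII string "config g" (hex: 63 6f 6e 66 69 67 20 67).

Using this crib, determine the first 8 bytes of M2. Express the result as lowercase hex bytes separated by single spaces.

a6 00 aa 26 3e 23 fb 44

First, E_a ⊕ E_b = (M1 ⊕ K) ⊕ (M2 ⊕ K) = M1 ⊕ M2, so the key drops out. Then M2 = (M1 ⊕ M2) ⊕ M1 over the first 8 bytes.
byte 0: (85 ⊕ 40) ⊕ 63 = c5 ⊕ 63 = a6
byte 1: (5f ⊕ 30) ⊕ 6f = 6f ⊕ 6f = 00
byte 2: (2d ⊕ e9) ⊕ 6e = c4 ⊕ 6e = aa
byte 3: (3a ⊕ 7a) ⊕ 66 = 40 ⊕ 66 = 26
byte 4: (72 ⊕ 25) ⊕ 69 = 57 ⊕ 69 = 3e
byte 5: (51 ⊕ 15) ⊕ 67 = 44 ⊕ 67 = 23
byte 6: (93 ⊕ 48) ⊕ 20 = db ⊕ 20 = fb
byte 7: (b3 ⊕ 90) ⊕ 67 = 23 ⊕ 67 = 44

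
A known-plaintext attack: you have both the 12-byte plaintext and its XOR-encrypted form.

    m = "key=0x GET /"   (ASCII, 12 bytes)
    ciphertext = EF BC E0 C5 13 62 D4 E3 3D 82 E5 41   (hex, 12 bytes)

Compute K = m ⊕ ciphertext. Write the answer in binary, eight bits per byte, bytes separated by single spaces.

Since ciphertext = m ⊕ K, XORing both sides with m gives K = m ⊕ ciphertext.
6b ^ ef = 84
65 ^ bc = d9
79 ^ e0 = 99
3d ^ c5 = f8
30 ^ 13 = 23
78 ^ 62 = 1a
20 ^ d4 = f4
47 ^ e3 = a4
45 ^ 3d = 78
54 ^ 82 = d6
20 ^ e5 = c5
2f ^ 41 = 6e

10000100 11011001 10011001 11111000 00100011 00011010 11110100 10100100 01111000 11010110 11000101 01101110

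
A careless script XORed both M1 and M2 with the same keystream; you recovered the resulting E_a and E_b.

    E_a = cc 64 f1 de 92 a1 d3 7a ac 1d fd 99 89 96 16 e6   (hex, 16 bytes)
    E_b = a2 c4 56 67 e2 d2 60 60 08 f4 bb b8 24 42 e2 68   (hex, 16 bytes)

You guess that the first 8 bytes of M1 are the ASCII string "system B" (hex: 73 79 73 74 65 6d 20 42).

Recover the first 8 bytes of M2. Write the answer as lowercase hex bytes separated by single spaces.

1d d9 d4 cd 15 1e 93 58

First, E_a ⊕ E_b = (M1 ⊕ K) ⊕ (M2 ⊕ K) = M1 ⊕ M2, so the key drops out. Then M2 = (M1 ⊕ M2) ⊕ M1 over the first 8 bytes.
byte 0: (cc ⊕ a2) ⊕ 73 = 6e ⊕ 73 = 1d
byte 1: (64 ⊕ c4) ⊕ 79 = a0 ⊕ 79 = d9
byte 2: (f1 ⊕ 56) ⊕ 73 = a7 ⊕ 73 = d4
byte 3: (de ⊕ 67) ⊕ 74 = b9 ⊕ 74 = cd
byte 4: (92 ⊕ e2) ⊕ 65 = 70 ⊕ 65 = 15
byte 5: (a1 ⊕ d2) ⊕ 6d = 73 ⊕ 6d = 1e
byte 6: (d3 ⊕ 60) ⊕ 20 = b3 ⊕ 20 = 93
byte 7: (7a ⊕ 60) ⊕ 42 = 1a ⊕ 42 = 58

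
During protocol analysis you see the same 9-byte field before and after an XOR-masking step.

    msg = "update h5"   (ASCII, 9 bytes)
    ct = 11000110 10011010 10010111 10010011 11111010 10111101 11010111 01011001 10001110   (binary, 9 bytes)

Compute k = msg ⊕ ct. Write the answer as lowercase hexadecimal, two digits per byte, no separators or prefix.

Since ct = msg ⊕ k, XORing both sides with msg gives k = msg ⊕ ct.
75 XOR c6 = b3
70 XOR 9a = ea
64 XOR 97 = f3
61 XOR 93 = f2
74 XOR fa = 8e
65 XOR bd = d8
20 XOR d7 = f7
68 XOR 59 = 31
35 XOR 8e = bb

b3eaf3f28ed8f731bb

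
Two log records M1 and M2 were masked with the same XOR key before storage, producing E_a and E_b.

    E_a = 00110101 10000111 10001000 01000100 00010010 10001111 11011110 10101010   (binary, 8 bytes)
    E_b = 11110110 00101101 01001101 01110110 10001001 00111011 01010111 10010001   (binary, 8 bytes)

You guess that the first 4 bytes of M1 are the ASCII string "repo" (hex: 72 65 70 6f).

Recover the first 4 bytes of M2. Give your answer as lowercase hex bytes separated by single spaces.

b1 cf b5 5d

First, E_a ⊕ E_b = (M1 ⊕ K) ⊕ (M2 ⊕ K) = M1 ⊕ M2, so the key drops out. Then M2 = (M1 ⊕ M2) ⊕ M1 over the first 4 bytes.
byte 0: (35 XOR f6) XOR 72 = c3 XOR 72 = b1
byte 1: (87 XOR 2d) XOR 65 = aa XOR 65 = cf
byte 2: (88 XOR 4d) XOR 70 = c5 XOR 70 = b5
byte 3: (44 XOR 76) XOR 6f = 32 XOR 6f = 5d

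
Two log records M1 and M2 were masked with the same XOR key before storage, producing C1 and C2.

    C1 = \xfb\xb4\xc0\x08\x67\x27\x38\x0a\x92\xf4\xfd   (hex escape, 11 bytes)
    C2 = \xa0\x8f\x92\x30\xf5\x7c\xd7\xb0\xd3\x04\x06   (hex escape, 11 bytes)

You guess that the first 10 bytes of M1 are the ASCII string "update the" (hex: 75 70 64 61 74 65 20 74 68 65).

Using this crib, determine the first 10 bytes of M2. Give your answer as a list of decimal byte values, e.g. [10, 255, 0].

[46, 75, 54, 89, 230, 62, 207, 206, 41, 149]

First, C1 ⊕ C2 = (M1 ⊕ K) ⊕ (M2 ⊕ K) = M1 ⊕ M2, so the key drops out. Then M2 = (M1 ⊕ M2) ⊕ M1 over the first 10 bytes.
byte 0: (fb ^ a0) ^ 75 = 5b ^ 75 = 2e
byte 1: (b4 ^ 8f) ^ 70 = 3b ^ 70 = 4b
byte 2: (c0 ^ 92) ^ 64 = 52 ^ 64 = 36
byte 3: (08 ^ 30) ^ 61 = 38 ^ 61 = 59
byte 4: (67 ^ f5) ^ 74 = 92 ^ 74 = e6
byte 5: (27 ^ 7c) ^ 65 = 5b ^ 65 = 3e
byte 6: (38 ^ d7) ^ 20 = ef ^ 20 = cf
byte 7: (0a ^ b0) ^ 74 = ba ^ 74 = ce
byte 8: (92 ^ d3) ^ 68 = 41 ^ 68 = 29
byte 9: (f4 ^ 04) ^ 65 = f0 ^ 65 = 95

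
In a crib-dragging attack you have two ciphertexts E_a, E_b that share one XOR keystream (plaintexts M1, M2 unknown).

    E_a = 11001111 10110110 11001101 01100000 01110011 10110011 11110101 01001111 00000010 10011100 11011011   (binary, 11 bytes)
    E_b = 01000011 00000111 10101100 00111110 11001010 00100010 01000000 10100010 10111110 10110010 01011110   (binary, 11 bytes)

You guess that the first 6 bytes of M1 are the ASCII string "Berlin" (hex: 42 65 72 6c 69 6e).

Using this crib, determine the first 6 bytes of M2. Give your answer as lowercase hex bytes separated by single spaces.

First, E_a ⊕ E_b = (M1 ⊕ K) ⊕ (M2 ⊕ K) = M1 ⊕ M2, so the key drops out. Then M2 = (M1 ⊕ M2) ⊕ M1 over the first 6 bytes.
byte 0: (cf ^ 43) ^ 42 = 8c ^ 42 = ce
byte 1: (b6 ^ 07) ^ 65 = b1 ^ 65 = d4
byte 2: (cd ^ ac) ^ 72 = 61 ^ 72 = 13
byte 3: (60 ^ 3e) ^ 6c = 5e ^ 6c = 32
byte 4: (73 ^ ca) ^ 69 = b9 ^ 69 = d0
byte 5: (b3 ^ 22) ^ 6e = 91 ^ 6e = ff

ce d4 13 32 d0 ff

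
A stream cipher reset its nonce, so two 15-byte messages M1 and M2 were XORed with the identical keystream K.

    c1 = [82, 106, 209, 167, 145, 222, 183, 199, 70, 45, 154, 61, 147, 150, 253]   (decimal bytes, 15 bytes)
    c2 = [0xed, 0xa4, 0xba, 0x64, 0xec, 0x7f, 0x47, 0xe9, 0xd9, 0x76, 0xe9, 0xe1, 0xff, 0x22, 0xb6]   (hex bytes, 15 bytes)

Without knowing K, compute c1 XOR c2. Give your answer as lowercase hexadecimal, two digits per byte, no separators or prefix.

bfce6bc37da1f02e9f5b73dc6cb44b

c1 ⊕ c2 = (M1 ⊕ K) ⊕ (M2 ⊕ K) = M1 ⊕ M2 — the shared key cancels under XOR.
52 ⊕ ed = bf
6a ⊕ a4 = ce
d1 ⊕ ba = 6b
a7 ⊕ 64 = c3
91 ⊕ ec = 7d
de ⊕ 7f = a1
b7 ⊕ 47 = f0
c7 ⊕ e9 = 2e
46 ⊕ d9 = 9f
2d ⊕ 76 = 5b
9a ⊕ e9 = 73
3d ⊕ e1 = dc
93 ⊕ ff = 6c
96 ⊕ 22 = b4
fd ⊕ b6 = 4b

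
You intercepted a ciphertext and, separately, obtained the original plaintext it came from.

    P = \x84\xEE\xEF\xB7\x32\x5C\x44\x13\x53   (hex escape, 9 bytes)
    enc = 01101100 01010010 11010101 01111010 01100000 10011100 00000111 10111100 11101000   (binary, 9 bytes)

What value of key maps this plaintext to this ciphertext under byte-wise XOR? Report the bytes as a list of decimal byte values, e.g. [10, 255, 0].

[232, 188, 58, 205, 82, 192, 67, 175, 187]

Since enc = P ⊕ key, XORing both sides with P gives key = P ⊕ enc.
84 ^ 6c = e8
ee ^ 52 = bc
ef ^ d5 = 3a
b7 ^ 7a = cd
32 ^ 60 = 52
5c ^ 9c = c0
44 ^ 07 = 43
13 ^ bc = af
53 ^ e8 = bb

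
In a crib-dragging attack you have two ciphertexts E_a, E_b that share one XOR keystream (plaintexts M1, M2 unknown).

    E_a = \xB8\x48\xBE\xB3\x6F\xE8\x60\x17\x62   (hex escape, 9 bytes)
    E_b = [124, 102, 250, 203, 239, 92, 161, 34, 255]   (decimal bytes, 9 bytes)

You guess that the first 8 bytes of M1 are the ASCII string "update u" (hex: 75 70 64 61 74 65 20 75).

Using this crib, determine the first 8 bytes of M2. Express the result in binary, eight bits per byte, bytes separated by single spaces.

10110001 01011110 00100000 00011001 11110100 11010001 11100001 01000000

First, E_a ⊕ E_b = (M1 ⊕ K) ⊕ (M2 ⊕ K) = M1 ⊕ M2, so the key drops out. Then M2 = (M1 ⊕ M2) ⊕ M1 over the first 8 bytes.
byte 0: (b8 ^ 7c) ^ 75 = c4 ^ 75 = b1
byte 1: (48 ^ 66) ^ 70 = 2e ^ 70 = 5e
byte 2: (be ^ fa) ^ 64 = 44 ^ 64 = 20
byte 3: (b3 ^ cb) ^ 61 = 78 ^ 61 = 19
byte 4: (6f ^ ef) ^ 74 = 80 ^ 74 = f4
byte 5: (e8 ^ 5c) ^ 65 = b4 ^ 65 = d1
byte 6: (60 ^ a1) ^ 20 = c1 ^ 20 = e1
byte 7: (17 ^ 22) ^ 75 = 35 ^ 75 = 40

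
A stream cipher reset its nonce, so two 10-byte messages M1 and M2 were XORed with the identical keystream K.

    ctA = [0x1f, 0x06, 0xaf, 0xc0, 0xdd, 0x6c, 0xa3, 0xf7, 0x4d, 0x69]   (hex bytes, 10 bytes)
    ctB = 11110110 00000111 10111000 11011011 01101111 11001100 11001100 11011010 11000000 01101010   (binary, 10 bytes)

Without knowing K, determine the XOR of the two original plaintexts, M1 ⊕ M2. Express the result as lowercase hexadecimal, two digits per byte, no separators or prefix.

e901171bb2a06f2d8d03

ctA ⊕ ctB = (M1 ⊕ K) ⊕ (M2 ⊕ K) = M1 ⊕ M2 — the shared key cancels under XOR.
byte 0: 1f ⊕ f6 = e9
byte 1: 06 ⊕ 07 = 01
byte 2: af ⊕ b8 = 17
byte 3: c0 ⊕ db = 1b
byte 4: dd ⊕ 6f = b2
byte 5: 6c ⊕ cc = a0
byte 6: a3 ⊕ cc = 6f
byte 7: f7 ⊕ da = 2d
byte 8: 4d ⊕ c0 = 8d
byte 9: 69 ⊕ 6a = 03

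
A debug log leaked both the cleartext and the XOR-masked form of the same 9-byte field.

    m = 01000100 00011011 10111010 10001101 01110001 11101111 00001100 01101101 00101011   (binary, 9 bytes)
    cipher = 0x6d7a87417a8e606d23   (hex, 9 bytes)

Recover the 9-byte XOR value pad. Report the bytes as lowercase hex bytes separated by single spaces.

Since cipher = m ⊕ pad, XORing both sides with m gives pad = m ⊕ cipher.
 68 XOR 109 =  41
 27 XOR 122 =  97
186 XOR 135 =  61
141 XOR  65 = 204
113 XOR 122 =  11
239 XOR 142 =  97
 12 XOR  96 = 108
109 XOR 109 =   0
 43 XOR  35 =   8

29 61 3d cc 0b 61 6c 00 08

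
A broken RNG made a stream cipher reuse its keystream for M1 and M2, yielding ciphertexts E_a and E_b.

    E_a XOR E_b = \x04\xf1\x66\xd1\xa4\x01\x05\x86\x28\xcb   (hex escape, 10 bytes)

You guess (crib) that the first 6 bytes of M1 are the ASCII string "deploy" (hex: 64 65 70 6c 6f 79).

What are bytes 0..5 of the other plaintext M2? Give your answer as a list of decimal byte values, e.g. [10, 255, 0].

[96, 148, 22, 189, 203, 120]

Since E_a ⊕ E_b = M1 ⊕ M2, XORing with the guessed M1 bytes yields the corresponding M2 bytes: M2 = (E_a ⊕ E_b) ⊕ M1.
04 xor 64 = 60
f1 xor 65 = 94
66 xor 70 = 16
d1 xor 6c = bd
a4 xor 6f = cb
01 xor 79 = 78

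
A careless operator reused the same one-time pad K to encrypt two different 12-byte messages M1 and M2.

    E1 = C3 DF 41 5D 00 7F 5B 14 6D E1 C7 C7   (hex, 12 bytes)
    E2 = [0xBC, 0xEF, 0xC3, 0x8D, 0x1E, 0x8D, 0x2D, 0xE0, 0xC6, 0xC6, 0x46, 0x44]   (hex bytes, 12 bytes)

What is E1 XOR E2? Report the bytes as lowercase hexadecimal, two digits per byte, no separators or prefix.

7f3082d01ef276f4ab278183

E1 ⊕ E2 = (M1 ⊕ K) ⊕ (M2 ⊕ K) = M1 ⊕ M2 — the shared key cancels under XOR.
11000011 xor 10111100 = 01111111
11011111 xor 11101111 = 00110000
01000001 xor 11000011 = 10000010
01011101 xor 10001101 = 11010000
00000000 xor 00011110 = 00011110
01111111 xor 10001101 = 11110010
01011011 xor 00101101 = 01110110
00010100 xor 11100000 = 11110100
01101101 xor 11000110 = 10101011
11100001 xor 11000110 = 00100111
11000111 xor 01000110 = 10000001
11000111 xor 01000100 = 10000011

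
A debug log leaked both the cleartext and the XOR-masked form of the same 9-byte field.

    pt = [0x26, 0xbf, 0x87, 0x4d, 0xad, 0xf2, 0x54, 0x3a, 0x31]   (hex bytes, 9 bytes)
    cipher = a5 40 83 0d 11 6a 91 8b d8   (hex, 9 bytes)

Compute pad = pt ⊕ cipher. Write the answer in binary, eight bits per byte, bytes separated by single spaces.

10000011 11111111 00000100 01000000 10111100 10011000 11000101 10110001 11101001

Since cipher = pt ⊕ pad, XORing both sides with pt gives pad = pt ⊕ cipher.
byte 0: 26 xor a5 = 83
byte 1: bf xor 40 = ff
byte 2: 87 xor 83 = 04
byte 3: 4d xor 0d = 40
byte 4: ad xor 11 = bc
byte 5: f2 xor 6a = 98
byte 6: 54 xor 91 = c5
byte 7: 3a xor 8b = b1
byte 8: 31 xor d8 = e9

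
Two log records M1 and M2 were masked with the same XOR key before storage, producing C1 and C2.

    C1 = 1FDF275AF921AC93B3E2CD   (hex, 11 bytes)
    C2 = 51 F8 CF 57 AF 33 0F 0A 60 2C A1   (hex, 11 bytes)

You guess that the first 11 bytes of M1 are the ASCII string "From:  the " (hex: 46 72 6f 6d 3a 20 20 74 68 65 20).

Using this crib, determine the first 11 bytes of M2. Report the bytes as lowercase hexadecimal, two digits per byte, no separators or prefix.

085587606c3283edbbab4c

First, C1 ⊕ C2 = (M1 ⊕ K) ⊕ (M2 ⊕ K) = M1 ⊕ M2, so the key drops out. Then M2 = (M1 ⊕ M2) ⊕ M1 over the first 11 bytes.
byte 0: (1f ^ 51) ^ 46 = 4e ^ 46 = 08
byte 1: (df ^ f8) ^ 72 = 27 ^ 72 = 55
byte 2: (27 ^ cf) ^ 6f = e8 ^ 6f = 87
byte 3: (5a ^ 57) ^ 6d = 0d ^ 6d = 60
byte 4: (f9 ^ af) ^ 3a = 56 ^ 3a = 6c
byte 5: (21 ^ 33) ^ 20 = 12 ^ 20 = 32
byte 6: (ac ^ 0f) ^ 20 = a3 ^ 20 = 83
byte 7: (93 ^ 0a) ^ 74 = 99 ^ 74 = ed
byte 8: (b3 ^ 60) ^ 68 = d3 ^ 68 = bb
byte 9: (e2 ^ 2c) ^ 65 = ce ^ 65 = ab
byte 10: (cd ^ a1) ^ 20 = 6c ^ 20 = 4c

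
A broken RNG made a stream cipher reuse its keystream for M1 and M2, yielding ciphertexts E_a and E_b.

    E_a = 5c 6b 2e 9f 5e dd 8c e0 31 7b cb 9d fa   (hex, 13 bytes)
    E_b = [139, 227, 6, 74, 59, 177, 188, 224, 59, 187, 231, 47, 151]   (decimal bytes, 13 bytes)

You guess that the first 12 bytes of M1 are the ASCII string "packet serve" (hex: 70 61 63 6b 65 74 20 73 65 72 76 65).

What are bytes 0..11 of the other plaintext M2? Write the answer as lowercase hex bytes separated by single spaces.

a7 e9 4b be 00 18 10 73 6f b2 5a d7

First, E_a ⊕ E_b = (M1 ⊕ K) ⊕ (M2 ⊕ K) = M1 ⊕ M2, so the key drops out. Then M2 = (M1 ⊕ M2) ⊕ M1 over the first 12 bytes.
byte 0: (5c xor 8b) xor 70 = d7 xor 70 = a7
byte 1: (6b xor e3) xor 61 = 88 xor 61 = e9
byte 2: (2e xor 06) xor 63 = 28 xor 63 = 4b
byte 3: (9f xor 4a) xor 6b = d5 xor 6b = be
byte 4: (5e xor 3b) xor 65 = 65 xor 65 = 00
byte 5: (dd xor b1) xor 74 = 6c xor 74 = 18
byte 6: (8c xor bc) xor 20 = 30 xor 20 = 10
byte 7: (e0 xor e0) xor 73 = 00 xor 73 = 73
byte 8: (31 xor 3b) xor 65 = 0a xor 65 = 6f
byte 9: (7b xor bb) xor 72 = c0 xor 72 = b2
byte 10: (cb xor e7) xor 76 = 2c xor 76 = 5a
byte 11: (9d xor 2f) xor 65 = b2 xor 65 = d7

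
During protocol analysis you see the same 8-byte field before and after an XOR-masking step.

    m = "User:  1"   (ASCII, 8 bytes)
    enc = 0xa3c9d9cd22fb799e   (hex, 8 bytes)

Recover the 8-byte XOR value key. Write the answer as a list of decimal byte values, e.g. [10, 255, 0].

Since enc = m ⊕ key, XORing both sides with m gives key = m ⊕ enc.
byte 0:  85 XOR 163 = 246
byte 1: 115 XOR 201 = 186
byte 2: 101 XOR 217 = 188
byte 3: 114 XOR 205 = 191
byte 4:  58 XOR  34 =  24
byte 5:  32 XOR 251 = 219
byte 6:  32 XOR 121 =  89
byte 7:  49 XOR 158 = 175

[246, 186, 188, 191, 24, 219, 89, 175]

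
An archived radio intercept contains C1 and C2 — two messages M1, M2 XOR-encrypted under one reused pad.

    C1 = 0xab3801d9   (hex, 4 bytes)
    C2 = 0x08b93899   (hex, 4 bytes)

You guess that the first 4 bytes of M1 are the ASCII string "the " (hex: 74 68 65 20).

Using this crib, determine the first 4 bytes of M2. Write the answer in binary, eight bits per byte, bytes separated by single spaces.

11010111 11101001 01011100 01100000

First, C1 ⊕ C2 = (M1 ⊕ K) ⊕ (M2 ⊕ K) = M1 ⊕ M2, so the key drops out. Then M2 = (M1 ⊕ M2) ⊕ M1 over the first 4 bytes.
byte 0: (ab ⊕ 08) ⊕ 74 = a3 ⊕ 74 = d7
byte 1: (38 ⊕ b9) ⊕ 68 = 81 ⊕ 68 = e9
byte 2: (01 ⊕ 38) ⊕ 65 = 39 ⊕ 65 = 5c
byte 3: (d9 ⊕ 99) ⊕ 20 = 40 ⊕ 20 = 60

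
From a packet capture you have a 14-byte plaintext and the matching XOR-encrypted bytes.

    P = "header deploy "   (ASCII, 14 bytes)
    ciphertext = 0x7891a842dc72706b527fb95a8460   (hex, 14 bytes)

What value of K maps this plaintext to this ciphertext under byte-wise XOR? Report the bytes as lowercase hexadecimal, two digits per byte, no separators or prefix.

10f4c926b900500f370fd535fd40

Since ciphertext = P ⊕ K, XORing both sides with P gives K = P ⊕ ciphertext.
68 ⊕ 78 = 10
65 ⊕ 91 = f4
61 ⊕ a8 = c9
64 ⊕ 42 = 26
65 ⊕ dc = b9
72 ⊕ 72 = 00
20 ⊕ 70 = 50
64 ⊕ 6b = 0f
65 ⊕ 52 = 37
70 ⊕ 7f = 0f
6c ⊕ b9 = d5
6f ⊕ 5a = 35
79 ⊕ 84 = fd
20 ⊕ 60 = 40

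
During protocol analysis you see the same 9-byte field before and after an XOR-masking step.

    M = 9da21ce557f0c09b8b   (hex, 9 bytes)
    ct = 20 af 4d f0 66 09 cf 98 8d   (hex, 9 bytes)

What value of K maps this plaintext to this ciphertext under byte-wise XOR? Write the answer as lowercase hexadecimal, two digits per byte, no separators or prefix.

Since ct = M ⊕ K, XORing both sides with M gives K = M ⊕ ct.
byte 0: 9d XOR 20 = bd
byte 1: a2 XOR af = 0d
byte 2: 1c XOR 4d = 51
byte 3: e5 XOR f0 = 15
byte 4: 57 XOR 66 = 31
byte 5: f0 XOR 09 = f9
byte 6: c0 XOR cf = 0f
byte 7: 9b XOR 98 = 03
byte 8: 8b XOR 8d = 06

bd0d511531f90f0306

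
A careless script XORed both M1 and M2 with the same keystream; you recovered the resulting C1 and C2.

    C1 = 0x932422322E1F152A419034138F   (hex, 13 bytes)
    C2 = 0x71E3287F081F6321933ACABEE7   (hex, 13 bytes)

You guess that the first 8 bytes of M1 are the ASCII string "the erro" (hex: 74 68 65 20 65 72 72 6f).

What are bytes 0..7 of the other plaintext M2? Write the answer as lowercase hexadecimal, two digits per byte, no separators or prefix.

First, C1 ⊕ C2 = (M1 ⊕ K) ⊕ (M2 ⊕ K) = M1 ⊕ M2, so the key drops out. Then M2 = (M1 ⊕ M2) ⊕ M1 over the first 8 bytes.
byte 0: (93 XOR 71) XOR 74 = e2 XOR 74 = 96
byte 1: (24 XOR e3) XOR 68 = c7 XOR 68 = af
byte 2: (22 XOR 28) XOR 65 = 0a XOR 65 = 6f
byte 3: (32 XOR 7f) XOR 20 = 4d XOR 20 = 6d
byte 4: (2e XOR 08) XOR 65 = 26 XOR 65 = 43
byte 5: (1f XOR 1f) XOR 72 = 00 XOR 72 = 72
byte 6: (15 XOR 63) XOR 72 = 76 XOR 72 = 04
byte 7: (2a XOR 21) XOR 6f = 0b XOR 6f = 64

96af6f6d43720464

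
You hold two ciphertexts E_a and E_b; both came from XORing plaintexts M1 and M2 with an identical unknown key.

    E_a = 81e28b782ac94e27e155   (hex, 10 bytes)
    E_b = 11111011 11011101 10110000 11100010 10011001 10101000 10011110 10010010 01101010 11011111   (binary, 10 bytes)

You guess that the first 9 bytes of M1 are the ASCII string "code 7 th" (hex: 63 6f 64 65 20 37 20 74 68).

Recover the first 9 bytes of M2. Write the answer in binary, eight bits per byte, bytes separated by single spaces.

00011001 01010000 01011111 11111111 10010011 01010110 11110000 11000001 11100011

First, E_a ⊕ E_b = (M1 ⊕ K) ⊕ (M2 ⊕ K) = M1 ⊕ M2, so the key drops out. Then M2 = (M1 ⊕ M2) ⊕ M1 over the first 9 bytes.
byte 0: (81 ⊕ fb) ⊕ 63 = 7a ⊕ 63 = 19
byte 1: (e2 ⊕ dd) ⊕ 6f = 3f ⊕ 6f = 50
byte 2: (8b ⊕ b0) ⊕ 64 = 3b ⊕ 64 = 5f
byte 3: (78 ⊕ e2) ⊕ 65 = 9a ⊕ 65 = ff
byte 4: (2a ⊕ 99) ⊕ 20 = b3 ⊕ 20 = 93
byte 5: (c9 ⊕ a8) ⊕ 37 = 61 ⊕ 37 = 56
byte 6: (4e ⊕ 9e) ⊕ 20 = d0 ⊕ 20 = f0
byte 7: (27 ⊕ 92) ⊕ 74 = b5 ⊕ 74 = c1
byte 8: (e1 ⊕ 6a) ⊕ 68 = 8b ⊕ 68 = e3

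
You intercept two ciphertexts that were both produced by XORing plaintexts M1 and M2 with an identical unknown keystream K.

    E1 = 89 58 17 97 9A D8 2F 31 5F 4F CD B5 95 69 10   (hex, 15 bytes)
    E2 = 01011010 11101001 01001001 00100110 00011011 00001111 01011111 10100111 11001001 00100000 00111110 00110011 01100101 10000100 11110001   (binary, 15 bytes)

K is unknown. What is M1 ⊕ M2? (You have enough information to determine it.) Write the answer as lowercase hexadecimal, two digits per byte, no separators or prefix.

d3b15eb181d77096966ff386f0ede1

E1 ⊕ E2 = (M1 ⊕ K) ⊕ (M2 ⊕ K) = M1 ⊕ M2 — the shared key cancels under XOR.
137 ⊕  90 = 211
 88 ⊕ 233 = 177
 23 ⊕  73 =  94
151 ⊕  38 = 177
154 ⊕  27 = 129
216 ⊕  15 = 215
 47 ⊕  95 = 112
 49 ⊕ 167 = 150
 95 ⊕ 201 = 150
 79 ⊕  32 = 111
205 ⊕  62 = 243
181 ⊕  51 = 134
149 ⊕ 101 = 240
105 ⊕ 132 = 237
 16 ⊕ 241 = 225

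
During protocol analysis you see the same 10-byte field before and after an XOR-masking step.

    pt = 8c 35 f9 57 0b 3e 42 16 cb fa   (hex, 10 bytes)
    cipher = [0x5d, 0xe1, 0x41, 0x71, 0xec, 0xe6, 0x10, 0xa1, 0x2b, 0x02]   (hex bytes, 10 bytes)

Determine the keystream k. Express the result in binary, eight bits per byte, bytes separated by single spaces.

11010001 11010100 10111000 00100110 11100111 11011000 01010010 10110111 11100000 11111000

Since cipher = pt ⊕ k, XORing both sides with pt gives k = pt ⊕ cipher.
8c XOR 5d = d1
35 XOR e1 = d4
f9 XOR 41 = b8
57 XOR 71 = 26
0b XOR ec = e7
3e XOR e6 = d8
42 XOR 10 = 52
16 XOR a1 = b7
cb XOR 2b = e0
fa XOR 02 = f8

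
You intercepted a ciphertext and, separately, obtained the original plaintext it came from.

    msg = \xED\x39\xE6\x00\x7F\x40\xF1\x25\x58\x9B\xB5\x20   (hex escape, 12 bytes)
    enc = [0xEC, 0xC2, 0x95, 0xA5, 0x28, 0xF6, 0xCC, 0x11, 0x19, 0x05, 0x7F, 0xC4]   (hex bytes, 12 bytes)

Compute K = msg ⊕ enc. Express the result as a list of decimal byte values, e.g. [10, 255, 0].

Since enc = msg ⊕ K, XORing both sides with msg gives K = msg ⊕ enc.
ed xor ec = 01
39 xor c2 = fb
e6 xor 95 = 73
00 xor a5 = a5
7f xor 28 = 57
40 xor f6 = b6
f1 xor cc = 3d
25 xor 11 = 34
58 xor 19 = 41
9b xor 05 = 9e
b5 xor 7f = ca
20 xor c4 = e4

[1, 251, 115, 165, 87, 182, 61, 52, 65, 158, 202, 228]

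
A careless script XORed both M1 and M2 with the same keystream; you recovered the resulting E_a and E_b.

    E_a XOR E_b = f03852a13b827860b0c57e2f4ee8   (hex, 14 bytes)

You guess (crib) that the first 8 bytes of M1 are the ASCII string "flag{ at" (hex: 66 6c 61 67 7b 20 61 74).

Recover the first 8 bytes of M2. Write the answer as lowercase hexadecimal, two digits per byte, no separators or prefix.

Since E_a ⊕ E_b = M1 ⊕ M2, XORing with the guessed M1 bytes yields the corresponding M2 bytes: M2 = (E_a ⊕ E_b) ⊕ M1.
f0 ⊕ 66 = 96
38 ⊕ 6c = 54
52 ⊕ 61 = 33
a1 ⊕ 67 = c6
3b ⊕ 7b = 40
82 ⊕ 20 = a2
78 ⊕ 61 = 19
60 ⊕ 74 = 14

965433c640a21914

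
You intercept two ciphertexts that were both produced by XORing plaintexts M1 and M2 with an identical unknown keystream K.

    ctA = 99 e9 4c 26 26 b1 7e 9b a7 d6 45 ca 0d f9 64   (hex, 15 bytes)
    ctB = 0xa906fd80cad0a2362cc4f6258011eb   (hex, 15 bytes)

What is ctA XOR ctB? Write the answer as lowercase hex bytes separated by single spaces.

ctA ⊕ ctB = (M1 ⊕ K) ⊕ (M2 ⊕ K) = M1 ⊕ M2 — the shared key cancels under XOR.
99 xor a9 = 30
e9 xor 06 = ef
4c xor fd = b1
26 xor 80 = a6
26 xor ca = ec
b1 xor d0 = 61
7e xor a2 = dc
9b xor 36 = ad
a7 xor 2c = 8b
d6 xor c4 = 12
45 xor f6 = b3
ca xor 25 = ef
0d xor 80 = 8d
f9 xor 11 = e8
64 xor eb = 8f

30 ef b1 a6 ec 61 dc ad 8b 12 b3 ef 8d e8 8f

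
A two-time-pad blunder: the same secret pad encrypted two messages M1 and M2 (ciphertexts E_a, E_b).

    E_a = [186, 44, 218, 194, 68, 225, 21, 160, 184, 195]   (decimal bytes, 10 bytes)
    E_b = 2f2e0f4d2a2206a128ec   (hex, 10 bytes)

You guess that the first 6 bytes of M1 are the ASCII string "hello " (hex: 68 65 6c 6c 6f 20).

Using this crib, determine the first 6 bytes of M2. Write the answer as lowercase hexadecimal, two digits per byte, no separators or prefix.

First, E_a ⊕ E_b = (M1 ⊕ K) ⊕ (M2 ⊕ K) = M1 ⊕ M2, so the key drops out. Then M2 = (M1 ⊕ M2) ⊕ M1 over the first 6 bytes.
byte 0: (ba xor 2f) xor 68 = 95 xor 68 = fd
byte 1: (2c xor 2e) xor 65 = 02 xor 65 = 67
byte 2: (da xor 0f) xor 6c = d5 xor 6c = b9
byte 3: (c2 xor 4d) xor 6c = 8f xor 6c = e3
byte 4: (44 xor 2a) xor 6f = 6e xor 6f = 01
byte 5: (e1 xor 22) xor 20 = c3 xor 20 = e3

fd67b9e301e3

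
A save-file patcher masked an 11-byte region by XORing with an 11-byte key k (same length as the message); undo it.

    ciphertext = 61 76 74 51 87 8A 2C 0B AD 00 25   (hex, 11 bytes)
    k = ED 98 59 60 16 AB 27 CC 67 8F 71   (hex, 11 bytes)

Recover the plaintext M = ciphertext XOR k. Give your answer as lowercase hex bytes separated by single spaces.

8c ee 2d 31 91 21 0b c7 ca 8f 54

61 xor ed = 8c
76 xor 98 = ee
74 xor 59 = 2d
51 xor 60 = 31
87 xor 16 = 91
8a xor ab = 21
2c xor 27 = 0b
0b xor cc = c7
ad xor 67 = ca
00 xor 8f = 8f
25 xor 71 = 54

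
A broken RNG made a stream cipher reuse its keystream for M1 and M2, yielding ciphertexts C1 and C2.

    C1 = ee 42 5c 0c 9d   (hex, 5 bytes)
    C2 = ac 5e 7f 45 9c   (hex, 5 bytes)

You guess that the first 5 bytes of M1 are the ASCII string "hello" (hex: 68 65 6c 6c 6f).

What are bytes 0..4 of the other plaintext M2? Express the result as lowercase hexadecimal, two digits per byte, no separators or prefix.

2a794f256e

First, C1 ⊕ C2 = (M1 ⊕ K) ⊕ (M2 ⊕ K) = M1 ⊕ M2, so the key drops out. Then M2 = (M1 ⊕ M2) ⊕ M1 over the first 5 bytes.
byte 0: (ee XOR ac) XOR 68 = 42 XOR 68 = 2a
byte 1: (42 XOR 5e) XOR 65 = 1c XOR 65 = 79
byte 2: (5c XOR 7f) XOR 6c = 23 XOR 6c = 4f
byte 3: (0c XOR 45) XOR 6c = 49 XOR 6c = 25
byte 4: (9d XOR 9c) XOR 6f = 01 XOR 6f = 6e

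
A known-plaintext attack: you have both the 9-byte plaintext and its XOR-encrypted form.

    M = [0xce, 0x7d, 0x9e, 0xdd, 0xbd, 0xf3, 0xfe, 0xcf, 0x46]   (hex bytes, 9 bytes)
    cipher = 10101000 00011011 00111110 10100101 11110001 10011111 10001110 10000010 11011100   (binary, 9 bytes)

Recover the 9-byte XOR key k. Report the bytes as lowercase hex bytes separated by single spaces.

66 66 a0 78 4c 6c 70 4d 9a

Since cipher = M ⊕ k, XORing both sides with M gives k = M ⊕ cipher.
ce ^ a8 = 66
7d ^ 1b = 66
9e ^ 3e = a0
dd ^ a5 = 78
bd ^ f1 = 4c
f3 ^ 9f = 6c
fe ^ 8e = 70
cf ^ 82 = 4d
46 ^ dc = 9a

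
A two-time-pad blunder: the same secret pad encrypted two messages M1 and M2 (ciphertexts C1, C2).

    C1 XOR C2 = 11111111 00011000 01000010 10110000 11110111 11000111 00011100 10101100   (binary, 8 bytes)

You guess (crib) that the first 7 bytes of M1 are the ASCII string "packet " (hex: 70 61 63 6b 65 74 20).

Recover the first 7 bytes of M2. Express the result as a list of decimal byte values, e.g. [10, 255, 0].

Since C1 ⊕ C2 = M1 ⊕ M2, XORing with the guessed M1 bytes yields the corresponding M2 bytes: M2 = (C1 ⊕ C2) ⊕ M1.
ff ^ 70 = 8f
18 ^ 61 = 79
42 ^ 63 = 21
b0 ^ 6b = db
f7 ^ 65 = 92
c7 ^ 74 = b3
1c ^ 20 = 3c

[143, 121, 33, 219, 146, 179, 60]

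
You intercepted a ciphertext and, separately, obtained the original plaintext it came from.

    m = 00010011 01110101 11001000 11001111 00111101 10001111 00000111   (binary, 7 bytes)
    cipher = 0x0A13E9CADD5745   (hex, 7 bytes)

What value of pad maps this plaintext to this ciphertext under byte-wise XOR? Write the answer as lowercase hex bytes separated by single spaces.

19 66 21 05 e0 d8 42

Since cipher = m ⊕ pad, XORing both sides with m gives pad = m ⊕ cipher.
00010011 XOR 00001010 = 00011001
01110101 XOR 00010011 = 01100110
11001000 XOR 11101001 = 00100001
11001111 XOR 11001010 = 00000101
00111101 XOR 11011101 = 11100000
10001111 XOR 01010111 = 11011000
00000111 XOR 01000101 = 01000010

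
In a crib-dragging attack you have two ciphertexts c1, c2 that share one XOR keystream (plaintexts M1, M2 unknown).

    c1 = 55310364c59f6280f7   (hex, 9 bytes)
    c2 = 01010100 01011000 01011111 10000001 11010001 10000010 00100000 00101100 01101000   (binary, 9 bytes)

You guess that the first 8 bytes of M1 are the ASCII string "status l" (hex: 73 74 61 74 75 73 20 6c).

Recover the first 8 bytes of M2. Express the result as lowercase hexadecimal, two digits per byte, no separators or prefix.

First, c1 ⊕ c2 = (M1 ⊕ K) ⊕ (M2 ⊕ K) = M1 ⊕ M2, so the key drops out. Then M2 = (M1 ⊕ M2) ⊕ M1 over the first 8 bytes.
byte 0: (55 ⊕ 54) ⊕ 73 = 01 ⊕ 73 = 72
byte 1: (31 ⊕ 58) ⊕ 74 = 69 ⊕ 74 = 1d
byte 2: (03 ⊕ 5f) ⊕ 61 = 5c ⊕ 61 = 3d
byte 3: (64 ⊕ 81) ⊕ 74 = e5 ⊕ 74 = 91
byte 4: (c5 ⊕ d1) ⊕ 75 = 14 ⊕ 75 = 61
byte 5: (9f ⊕ 82) ⊕ 73 = 1d ⊕ 73 = 6e
byte 6: (62 ⊕ 20) ⊕ 20 = 42 ⊕ 20 = 62
byte 7: (80 ⊕ 2c) ⊕ 6c = ac ⊕ 6c = c0

721d3d91616e62c0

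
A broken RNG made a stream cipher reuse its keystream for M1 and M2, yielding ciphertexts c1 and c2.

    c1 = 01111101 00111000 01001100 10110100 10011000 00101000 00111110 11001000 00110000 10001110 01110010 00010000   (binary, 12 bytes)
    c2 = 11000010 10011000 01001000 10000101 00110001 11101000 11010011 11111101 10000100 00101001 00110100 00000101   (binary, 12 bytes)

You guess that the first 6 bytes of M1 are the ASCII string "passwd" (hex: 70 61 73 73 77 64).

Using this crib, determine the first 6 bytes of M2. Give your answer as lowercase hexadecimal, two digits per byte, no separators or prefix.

First, c1 ⊕ c2 = (M1 ⊕ K) ⊕ (M2 ⊕ K) = M1 ⊕ M2, so the key drops out. Then M2 = (M1 ⊕ M2) ⊕ M1 over the first 6 bytes.
byte 0: (7d xor c2) xor 70 = bf xor 70 = cf
byte 1: (38 xor 98) xor 61 = a0 xor 61 = c1
byte 2: (4c xor 48) xor 73 = 04 xor 73 = 77
byte 3: (b4 xor 85) xor 73 = 31 xor 73 = 42
byte 4: (98 xor 31) xor 77 = a9 xor 77 = de
byte 5: (28 xor e8) xor 64 = c0 xor 64 = a4

cfc17742dea4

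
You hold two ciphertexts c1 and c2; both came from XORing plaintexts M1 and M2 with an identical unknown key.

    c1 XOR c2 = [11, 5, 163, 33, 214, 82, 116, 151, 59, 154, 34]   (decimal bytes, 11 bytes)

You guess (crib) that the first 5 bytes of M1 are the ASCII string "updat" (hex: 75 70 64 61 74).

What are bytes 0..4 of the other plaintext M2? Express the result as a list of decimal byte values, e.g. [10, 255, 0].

Since c1 ⊕ c2 = M1 ⊕ M2, XORing with the guessed M1 bytes yields the corresponding M2 bytes: M2 = (c1 ⊕ c2) ⊕ M1.
0b xor 75 = 7e
05 xor 70 = 75
a3 xor 64 = c7
21 xor 61 = 40
d6 xor 74 = a2

[126, 117, 199, 64, 162]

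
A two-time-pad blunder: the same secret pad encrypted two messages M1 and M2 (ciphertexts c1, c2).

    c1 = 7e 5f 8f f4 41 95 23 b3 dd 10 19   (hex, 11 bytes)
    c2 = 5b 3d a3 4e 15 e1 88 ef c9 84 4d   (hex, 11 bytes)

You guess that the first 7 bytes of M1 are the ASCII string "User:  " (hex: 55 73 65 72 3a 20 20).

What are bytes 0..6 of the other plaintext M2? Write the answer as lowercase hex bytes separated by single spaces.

70 11 49 c8 6e 54 8b

First, c1 ⊕ c2 = (M1 ⊕ K) ⊕ (M2 ⊕ K) = M1 ⊕ M2, so the key drops out. Then M2 = (M1 ⊕ M2) ⊕ M1 over the first 7 bytes.
byte 0: (7e ^ 5b) ^ 55 = 25 ^ 55 = 70
byte 1: (5f ^ 3d) ^ 73 = 62 ^ 73 = 11
byte 2: (8f ^ a3) ^ 65 = 2c ^ 65 = 49
byte 3: (f4 ^ 4e) ^ 72 = ba ^ 72 = c8
byte 4: (41 ^ 15) ^ 3a = 54 ^ 3a = 6e
byte 5: (95 ^ e1) ^ 20 = 74 ^ 20 = 54
byte 6: (23 ^ 88) ^ 20 = ab ^ 20 = 8b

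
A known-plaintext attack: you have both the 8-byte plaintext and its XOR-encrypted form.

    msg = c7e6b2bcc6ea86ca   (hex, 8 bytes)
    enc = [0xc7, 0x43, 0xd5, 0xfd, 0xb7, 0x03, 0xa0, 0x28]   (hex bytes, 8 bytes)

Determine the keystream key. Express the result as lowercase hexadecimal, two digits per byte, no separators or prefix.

Since enc = msg ⊕ key, XORing both sides with msg gives key = msg ⊕ enc.
byte 0: 11000111 ^ 11000111 = 00000000
byte 1: 11100110 ^ 01000011 = 10100101
byte 2: 10110010 ^ 11010101 = 01100111
byte 3: 10111100 ^ 11111101 = 01000001
byte 4: 11000110 ^ 10110111 = 01110001
byte 5: 11101010 ^ 00000011 = 11101001
byte 6: 10000110 ^ 10100000 = 00100110
byte 7: 11001010 ^ 00101000 = 11100010

00a5674171e926e2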